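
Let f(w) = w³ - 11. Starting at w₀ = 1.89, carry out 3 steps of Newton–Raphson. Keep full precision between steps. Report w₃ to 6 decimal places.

Newton update: w ← w − f(w)/f'(w).
f'(w) = 3w²
w_0 = 1.890000: f = -4.248731, f' = 10.716300 → w_1 = 1.890000 - (-4.248731)/(10.716300) = 2.286474
w_1 = 2.286474: f = 0.953597, f' = 15.683886 → w_2 = 2.286474 - (0.953597)/(15.683886) = 2.225673
w_2 = 2.225673: f = 0.025133, f' = 14.860856 → w_3 = 2.225673 - (0.025133)/(14.860856) = 2.223981

2.223981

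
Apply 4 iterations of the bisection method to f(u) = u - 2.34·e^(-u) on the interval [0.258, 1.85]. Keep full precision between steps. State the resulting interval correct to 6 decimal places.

[0.855000, 0.954500]

f(0.258000) = -1.549873, f(1.850000) = 1.482065 (opposite signs)
step 1: m = 1.054000, f(m) = 0.238415 > 0 → root in [0.258000, 1.054000]
step 2: m = 0.656000, f(m) = -0.558280 < 0 → root in [0.656000, 1.054000]
step 3: m = 0.855000, f(m) = -0.140163 < 0 → root in [0.855000, 1.054000]
step 4: m = 0.954500, f(m) = 0.053589 > 0 → root in [0.855000, 0.954500]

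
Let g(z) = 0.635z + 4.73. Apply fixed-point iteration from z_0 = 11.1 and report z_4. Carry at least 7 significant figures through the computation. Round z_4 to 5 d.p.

12.65666

z_1 = g(11.100000) = 11.778500
z_2 = g(11.778500) = 12.209348
z_3 = g(12.209348) = 12.482936
z_4 = g(12.482936) = 12.656664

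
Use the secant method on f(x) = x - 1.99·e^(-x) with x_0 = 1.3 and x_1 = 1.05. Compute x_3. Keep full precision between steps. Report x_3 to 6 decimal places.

0.851160

Secant update: x_(k+1) = x_k − f(x_k)·(x_k − x_(k-1))/(f(x_k) − f(x_(k-1))).
f(x_0) = 0.757662, f(x_1) = 0.353624
x_2 = 1.050000 - (0.353624)·(1.050000 - 1.300000)/(0.353624 - (0.757662)) = 0.831194; f(x_2) = -0.035509
x_3 = 0.831194 - (-0.035509)·(0.831194 - 1.050000)/(-0.035509 - (0.353624)) = 0.851160; f(x_3) = 0.001591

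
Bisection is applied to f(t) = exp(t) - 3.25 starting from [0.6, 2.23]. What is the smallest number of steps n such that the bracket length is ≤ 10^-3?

Initial width b − a = 2.23 − 0.6 = 1.630000.
After n steps the width is (b−a)/2^n; need (b−a)/2^n ≤ 10^-3.
So n ≥ log₂(1.630000/10^-3) = log₂(1630.0000) ≈ 10.6707.
Hence n = 11.

11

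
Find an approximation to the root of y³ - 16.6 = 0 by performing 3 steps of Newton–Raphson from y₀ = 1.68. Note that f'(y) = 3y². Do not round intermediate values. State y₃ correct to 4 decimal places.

2.5537

Newton update: y ← y − f(y)/f'(y).
y_0 = 1.680000: f = -11.858368, f' = 8.467200 → y_1 = 1.680000 - (-11.858368)/(8.467200) = 3.080506
y_1 = 3.080506: f = 12.632527, f' = 28.468559 → y_2 = 3.080506 - (12.632527)/(28.468559) = 2.636770
y_2 = 2.636770: f = 1.732298, f' = 20.857674 → y_3 = 2.636770 - (1.732298)/(20.857674) = 2.553717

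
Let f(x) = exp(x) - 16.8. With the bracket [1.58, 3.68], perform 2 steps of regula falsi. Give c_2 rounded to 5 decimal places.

f(1.580000) = -11.945044, f(3.680000) = 22.846394
step 1: c = 2.300999, f(c) = -6.815848 < 0 → new bracket [2.300999, 3.680000]
step 2: c = 2.617869, f(c) = -3.093522 < 0 → new bracket [2.617869, 3.680000]

2.61787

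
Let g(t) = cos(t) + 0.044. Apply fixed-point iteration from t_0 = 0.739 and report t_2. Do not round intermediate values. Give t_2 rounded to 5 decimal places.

0.75270

t_1 = g(0.739000) = 0.783142
t_2 = g(0.783142) = 0.752700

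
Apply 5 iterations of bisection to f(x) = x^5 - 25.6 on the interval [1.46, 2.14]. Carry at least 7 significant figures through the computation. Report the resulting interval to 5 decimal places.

[1.90625, 1.92750]

f(1.460000) = -18.966171, f(2.140000) = 19.281655 (opposite signs)
step 1: m = 1.800000, f(m) = -6.704320 < 0 → root in [1.800000, 2.140000]
step 2: m = 1.970000, f(m) = 4.070928 > 0 → root in [1.800000, 1.970000]
step 3: m = 1.885000, f(m) = -1.801106 < 0 → root in [1.885000, 1.970000]
step 4: m = 1.927500, f(m) = 1.005531 > 0 → root in [1.885000, 1.927500]
step 5: m = 1.906250, f(m) = -0.429069 < 0 → root in [1.906250, 1.927500]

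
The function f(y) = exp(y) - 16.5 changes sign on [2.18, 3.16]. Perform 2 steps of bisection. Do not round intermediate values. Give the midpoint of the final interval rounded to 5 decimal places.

2.79250

f(2.180000) = -7.653694, f(3.160000) = 7.070596 (opposite signs)
step 1: m = 2.670000, f(m) = -2.060031 < 0 → root in [2.670000, 3.160000]
step 2: m = 2.915000, f(m) = 1.948812 > 0 → root in [2.670000, 2.915000]
Midpoint of [2.670000, 2.915000] = 2.792500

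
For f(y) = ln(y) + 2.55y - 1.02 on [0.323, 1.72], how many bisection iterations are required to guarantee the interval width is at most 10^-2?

8

Initial width b − a = 1.72 − 0.323 = 1.397000.
After n steps the width is (b−a)/2^n; need (b−a)/2^n ≤ 10^-2.
So n ≥ log₂(1.397000/10^-2) = log₂(139.7000) ≈ 7.1262.
Hence n = 8.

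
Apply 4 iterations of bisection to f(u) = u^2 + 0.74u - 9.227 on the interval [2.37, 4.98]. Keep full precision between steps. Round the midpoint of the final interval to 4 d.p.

2.6147

f(2.370000) = -1.856300, f(4.980000) = 19.258600 (opposite signs)
step 1: m = 3.675000, f(m) = 6.998125 > 0 → root in [2.370000, 3.675000]
step 2: m = 3.022500, f(m) = 2.145156 > 0 → root in [2.370000, 3.022500]
step 3: m = 2.696250, f(m) = 0.037989 > 0 → root in [2.370000, 2.696250]
step 4: m = 2.533125, f(m) = -0.935765 < 0 → root in [2.533125, 2.696250]
Midpoint of [2.533125, 2.696250] = 2.614688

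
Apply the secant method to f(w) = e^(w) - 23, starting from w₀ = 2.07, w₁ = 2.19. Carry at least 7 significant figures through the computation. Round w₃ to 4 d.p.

f(w_0) = -15.075177, f(w_1) = -14.064787
w_2 = 2.190000 - (-14.064787)·(2.190000 - 2.070000)/(-14.064787 - (-15.075177)) = 3.860419; f(w_2) = 24.485233
w_3 = 3.860419 - (24.485233)·(3.860419 - 2.190000)/(24.485233 - (-14.064787)) = 2.799444; f(w_3) = -6.564491

2.7994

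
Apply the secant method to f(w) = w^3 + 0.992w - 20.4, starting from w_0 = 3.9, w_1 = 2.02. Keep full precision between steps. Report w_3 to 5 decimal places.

f(w_0) = 42.787800, f(w_1) = -10.153752
w_2 = 2.020000 - (-10.153752)·(2.020000 - 3.900000)/(-10.153752 - (42.787800)) = 2.380568; f(w_2) = -4.547542
w_3 = 2.380568 - (-4.547542)·(2.380568 - 2.020000)/(-4.547542 - (-10.153752)) = 2.673048; f(w_3) = 1.351081

2.67305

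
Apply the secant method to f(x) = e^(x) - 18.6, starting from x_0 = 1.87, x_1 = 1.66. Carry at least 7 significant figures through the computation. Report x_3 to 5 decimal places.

2.31915

Secant update: x_(k+1) = x_k − f(x_k)·(x_k − x_(k-1))/(f(x_k) − f(x_(k-1))).
f(x_0) = -12.111704, f(x_1) = -13.340689
x_2 = 1.660000 - (-13.340689)·(1.660000 - 1.870000)/(-13.340689 - (-12.111704)) = 3.939559; f(x_2) = 32.795916
x_3 = 3.939559 - (32.795916)·(3.939559 - 1.660000)/(32.795916 - (-13.340689)) = 2.319149; f(x_3) = -8.432984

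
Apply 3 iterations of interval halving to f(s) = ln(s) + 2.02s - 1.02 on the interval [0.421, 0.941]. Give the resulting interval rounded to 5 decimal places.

f(0.421000) = -1.034702, f(0.941000) = 0.820008 (opposite signs)
step 1: m = 0.681000, f(m) = -0.028573 < 0 → root in [0.681000, 0.941000]
step 2: m = 0.811000, f(m) = 0.408733 > 0 → root in [0.681000, 0.811000]
step 3: m = 0.746000, f(m) = 0.193890 > 0 → root in [0.681000, 0.746000]

[0.68100, 0.74600]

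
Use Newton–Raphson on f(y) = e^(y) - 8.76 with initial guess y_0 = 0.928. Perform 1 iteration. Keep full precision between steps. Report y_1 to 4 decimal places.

f'(y) = e^(y)
y_0 = 0.928000: f = -6.230555, f' = 2.529445 → y_1 = 0.928000 - (-6.230555)/(2.529445) = 3.391210

3.3912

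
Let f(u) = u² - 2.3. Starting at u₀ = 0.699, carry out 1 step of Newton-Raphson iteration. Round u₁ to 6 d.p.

Newton update: u ← u − f(u)/f'(u).
f'(u) = 2u
u_0 = 0.699000: f = -1.811399, f' = 1.398000 → u_1 = 0.699000 - (-1.811399)/(1.398000) = 1.994707

1.994707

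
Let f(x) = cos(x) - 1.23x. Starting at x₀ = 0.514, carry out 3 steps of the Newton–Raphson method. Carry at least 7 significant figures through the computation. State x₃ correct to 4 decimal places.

f'(x) = -sin(x) - 1.23
x_0 = 0.514000: f = 0.238565, f' = -1.721664 → x_1 = 0.514000 - (0.238565)/(-1.721664) = 0.652566
x_1 = 0.652566: f = -0.008129, f' = -1.837227 → x_2 = 0.652566 - (-0.008129)/(-1.837227) = 0.648142
x_2 = 0.648142: f = -0.000008, f' = -1.833706 → x_3 = 0.648142 - (-0.000008)/(-1.833706) = 0.648138

0.6481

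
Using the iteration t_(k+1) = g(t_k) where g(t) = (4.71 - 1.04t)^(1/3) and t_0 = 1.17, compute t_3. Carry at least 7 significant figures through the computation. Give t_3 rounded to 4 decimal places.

1.4718

t_1 = g(1.170000) = 1.517311
t_2 = g(1.517311) = 1.463099
t_3 = g(1.463099) = 1.471826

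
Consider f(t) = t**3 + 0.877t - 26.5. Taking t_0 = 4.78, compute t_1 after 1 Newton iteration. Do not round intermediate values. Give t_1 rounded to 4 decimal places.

f'(t) = 3t**2 + 0.877
t_0 = 4.780000: f = 86.907412, f' = 69.422200 → t_1 = 4.780000 - (86.907412)/(69.422200) = 3.528132

3.5281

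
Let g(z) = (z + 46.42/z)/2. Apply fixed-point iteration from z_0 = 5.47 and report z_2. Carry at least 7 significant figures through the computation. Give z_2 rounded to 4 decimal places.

6.8152

z_1 = g(5.470000) = 6.978144
z_2 = g(6.978144) = 6.815171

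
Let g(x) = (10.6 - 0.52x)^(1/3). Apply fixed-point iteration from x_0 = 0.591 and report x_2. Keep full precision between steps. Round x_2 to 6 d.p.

2.115596

x_1 = g(0.591000) = 2.175252
x_2 = g(2.175252) = 2.115596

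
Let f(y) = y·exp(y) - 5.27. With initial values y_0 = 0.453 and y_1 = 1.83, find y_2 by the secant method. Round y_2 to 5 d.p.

f(y_0) = -4.557420, f(y_1) = 6.138013
y_2 = 1.830000 - (6.138013)·(1.830000 - 0.453000)/(6.138013 - (-4.557420)) = 1.039752; f(y_2) = -2.329045

1.03975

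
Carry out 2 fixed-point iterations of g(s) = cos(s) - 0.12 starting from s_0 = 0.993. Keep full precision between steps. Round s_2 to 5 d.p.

s_1 = g(0.993000) = 0.426179
s_2 = g(0.426179) = 0.790552

0.79055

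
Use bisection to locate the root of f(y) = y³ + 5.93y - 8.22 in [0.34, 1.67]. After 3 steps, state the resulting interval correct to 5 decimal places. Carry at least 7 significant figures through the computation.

[1.00500, 1.17125]

f(0.340000) = -6.164496, f(1.670000) = 6.340563 (opposite signs)
step 1: m = 1.005000, f(m) = -1.245275 < 0 → root in [1.005000, 1.670000]
step 2: m = 1.337500, f(m) = 2.104037 > 0 → root in [1.005000, 1.337500]
step 3: m = 1.171250, f(m) = 0.332264 > 0 → root in [1.005000, 1.171250]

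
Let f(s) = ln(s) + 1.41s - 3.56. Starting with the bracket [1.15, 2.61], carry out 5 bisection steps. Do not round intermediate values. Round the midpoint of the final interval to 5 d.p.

f(1.150000) = -1.798738, f(2.610000) = 1.079450 (opposite signs)
step 1: m = 1.880000, f(m) = -0.277928 < 0 → root in [1.880000, 2.610000]
step 2: m = 2.245000, f(m) = 0.414156 > 0 → root in [1.880000, 2.245000]
step 3: m = 2.062500, f(m) = 0.072044 > 0 → root in [1.880000, 2.062500]
step 4: m = 1.971250, f(m) = -0.101870 < 0 → root in [1.971250, 2.062500]
step 5: m = 2.016875, f(m) = -0.014657 < 0 → root in [2.016875, 2.062500]
Midpoint of [2.016875, 2.062500] = 2.039687

2.03969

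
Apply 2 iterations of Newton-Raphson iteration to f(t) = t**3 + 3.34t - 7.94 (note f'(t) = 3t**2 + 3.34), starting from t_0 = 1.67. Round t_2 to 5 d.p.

1.45516

t_0 = 1.670000: f = 2.295263, f' = 11.706700 → t_1 = 1.670000 - (2.295263)/(11.706700) = 1.473936
t_1 = 1.473936: f = 0.185053, f' = 9.857462 → t_2 = 1.473936 - (0.185053)/(9.857462) = 1.455163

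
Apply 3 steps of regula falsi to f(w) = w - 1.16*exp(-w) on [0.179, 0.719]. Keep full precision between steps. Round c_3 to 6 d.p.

False-position update: c = (a·f(b) − b·f(a))/(f(b) − f(a)); replace the endpoint whose sign matches f(c).
f(0.179000) = -0.790883, f(0.719000) = 0.153802
step 1: c = 0.631084, f(c) = 0.013946 > 0 → new bracket [0.179000, 0.631084]
step 2: c = 0.623250, f(c) = 0.001259 > 0 → new bracket [0.179000, 0.623250]
step 3: c = 0.622544, f(c) = 0.000114 > 0 → new bracket [0.179000, 0.622544]

0.622544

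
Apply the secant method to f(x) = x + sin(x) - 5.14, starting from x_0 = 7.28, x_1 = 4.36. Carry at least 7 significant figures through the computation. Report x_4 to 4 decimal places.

f(x_0) = 2.979746, f(x_1) = -1.718551
x_2 = 4.360000 - (-1.718551)·(4.360000 - 7.280000)/(-1.718551 - (2.979746)) = 5.428083; f(x_2) = -0.466556
x_3 = 5.428083 - (-0.466556)·(5.428083 - 4.360000)/(-0.466556 - (-1.718551)) = 5.826103; f(x_3) = 0.244772
x_4 = 5.826103 - (0.244772)·(5.826103 - 5.428083)/(0.244772 - (-0.466556)) = 5.689142; f(x_4) = -0.010574

5.6891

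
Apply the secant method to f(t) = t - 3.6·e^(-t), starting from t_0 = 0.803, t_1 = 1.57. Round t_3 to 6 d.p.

1.141065

Secant update: t_(k+1) = t_k − f(t_k)·(t_k − t_(k-1))/(f(t_k) − f(t_(k-1))).
f(t_0) = -0.809739, f(t_1) = 0.821037
t_2 = 1.570000 - (0.821037)·(1.570000 - 0.803000)/(0.821037 - (-0.809739)) = 1.183843; f(t_2) = 0.081882
t_3 = 1.183843 - (0.081882)·(1.183843 - 1.570000)/(0.081882 - (0.821037)) = 1.141065; f(t_3) = -0.009058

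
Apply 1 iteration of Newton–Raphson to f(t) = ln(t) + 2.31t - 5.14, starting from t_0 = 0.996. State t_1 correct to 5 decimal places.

1.85395

f'(t) = 1/t + 2.31
t_0 = 0.996000: f = -2.843248, f' = 3.314016 → t_1 = 0.996000 - (-2.843248)/(3.314016) = 1.853946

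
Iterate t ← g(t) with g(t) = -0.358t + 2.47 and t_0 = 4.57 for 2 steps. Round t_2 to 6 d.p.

t_1 = g(4.570000) = 0.833940
t_2 = g(0.833940) = 2.171449

2.171449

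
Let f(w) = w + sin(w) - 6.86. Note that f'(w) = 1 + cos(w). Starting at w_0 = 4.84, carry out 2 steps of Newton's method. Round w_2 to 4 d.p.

Newton update: w ← w − f(w)/f'(w).
w_0 = 4.840000: f = -3.011869, f' = 1.127265 → w_1 = 4.840000 - (-3.011869)/(1.127265) = 7.511837
w_1 = 7.511837: f = 1.593875, f' = 1.335508 → w_2 = 7.511837 - (1.593875)/(1.335508) = 6.318378

6.3184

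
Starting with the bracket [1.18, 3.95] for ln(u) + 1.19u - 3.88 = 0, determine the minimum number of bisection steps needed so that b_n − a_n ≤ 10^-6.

Initial width b − a = 3.95 − 1.18 = 2.770000.
After n steps the width is (b−a)/2^n; need (b−a)/2^n ≤ 10^-6.
So n ≥ log₂(2.770000/10^-6) = log₂(2770000.0000) ≈ 21.4015.
Hence n = 22.

22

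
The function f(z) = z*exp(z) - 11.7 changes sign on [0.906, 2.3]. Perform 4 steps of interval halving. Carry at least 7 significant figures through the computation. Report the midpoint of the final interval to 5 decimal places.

1.82081

f(0.906000) = -9.458189, f(2.300000) = 11.240620 (opposite signs)
step 1: m = 1.603000, f(m) = -3.736434 < 0 → root in [1.603000, 2.300000]
step 2: m = 1.951500, f(m) = 2.037074 > 0 → root in [1.603000, 1.951500]
step 3: m = 1.777250, f(m) = -1.190105 < 0 → root in [1.777250, 1.951500]
step 4: m = 1.864375, f(m) = 0.328765 > 0 → root in [1.777250, 1.864375]
Midpoint of [1.777250, 1.864375] = 1.820812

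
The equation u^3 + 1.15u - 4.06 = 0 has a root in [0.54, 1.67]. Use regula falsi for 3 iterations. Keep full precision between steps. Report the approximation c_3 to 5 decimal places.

False-position update: c = (a·f(b) − b·f(a))/(f(b) − f(a)); replace the endpoint whose sign matches f(c).
f(0.540000) = -3.281536, f(1.670000) = 2.517963
step 1: c = 1.179389, f(c) = -1.063222 < 0 → new bracket [1.179389, 1.670000]
step 2: c = 1.325047, f(c) = -0.209745 < 0 → new bracket [1.325047, 1.670000]
step 3: c = 1.351572, f(c) = -0.036713 < 0 → new bracket [1.351572, 1.670000]

1.35157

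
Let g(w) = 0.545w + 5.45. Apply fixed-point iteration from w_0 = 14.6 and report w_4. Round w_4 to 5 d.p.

12.20934

w_1 = g(14.600000) = 13.407000
w_2 = g(13.407000) = 12.756815
w_3 = g(12.756815) = 12.402464
w_4 = g(12.402464) = 12.209343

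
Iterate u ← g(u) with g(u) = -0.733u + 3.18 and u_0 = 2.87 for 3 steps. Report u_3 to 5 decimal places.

u_1 = g(2.870000) = 1.076290
u_2 = g(1.076290) = 2.391079
u_3 = g(2.391079) = 1.427339

1.42734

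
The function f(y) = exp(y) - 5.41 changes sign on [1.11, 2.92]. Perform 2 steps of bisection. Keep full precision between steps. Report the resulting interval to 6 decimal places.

f(1.110000) = -2.375642, f(2.920000) = 13.131287 (opposite signs)
step 1: m = 2.015000, f(m) = 2.090727 > 0 → root in [1.110000, 2.015000]
step 2: m = 1.562500, f(m) = -0.639267 < 0 → root in [1.562500, 2.015000]

[1.562500, 2.015000]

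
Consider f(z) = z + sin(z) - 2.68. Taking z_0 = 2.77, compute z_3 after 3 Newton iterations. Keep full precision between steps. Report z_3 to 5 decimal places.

Newton update: z ← z − f(z)/f'(z).
f'(z) = 1 + cos(z)
z_0 = 2.770000: f = 0.453100, f' = 0.068250 → z_1 = 2.770000 - (0.453100)/(0.068250) = -3.868848
z_1 = -3.868848: f = -5.884026, f' = 0.252998 → z_2 = -3.868848 - (-5.884026)/(0.252998) = 19.388319
z_2 = 19.388319: f = 17.221394, f' = 1.858344 → z_3 = 19.388319 - (17.221394)/(1.858344) = 10.121255

10.12125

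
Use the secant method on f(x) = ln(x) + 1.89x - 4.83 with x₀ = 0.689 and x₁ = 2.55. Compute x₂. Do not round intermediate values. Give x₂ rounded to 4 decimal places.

f(x_0) = -3.900304, f(x_1) = 0.925593
x_2 = 2.550000 - (0.925593)·(2.550000 - 0.689000)/(0.925593 - (-3.900304)) = 2.193066; f(x_2) = 0.100194

2.1931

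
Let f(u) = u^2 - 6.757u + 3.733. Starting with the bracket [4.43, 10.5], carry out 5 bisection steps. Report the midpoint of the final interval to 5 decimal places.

6.23203

f(4.430000) = -6.575610, f(10.500000) = 43.034500 (opposite signs)
step 1: m = 7.465000, f(m) = 9.018220 > 0 → root in [4.430000, 7.465000]
step 2: m = 5.947500, f(m) = -1.081501 < 0 → root in [5.947500, 7.465000]
step 3: m = 6.706250, f(m) = 3.392658 > 0 → root in [5.947500, 6.706250]
step 4: m = 6.326875, f(m) = 1.011653 > 0 → root in [5.947500, 6.326875]
step 5: m = 6.137187, f(m) = -0.070906 < 0 → root in [6.137187, 6.326875]
Midpoint of [6.137187, 6.326875] = 6.232031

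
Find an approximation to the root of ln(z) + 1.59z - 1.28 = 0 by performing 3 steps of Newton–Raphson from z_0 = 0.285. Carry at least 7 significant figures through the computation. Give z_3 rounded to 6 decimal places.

0.883143

f'(z) = 1/z + 1.59
z_0 = 0.285000: f = -2.082116, f' = 5.098772 → z_1 = 0.285000 - (-2.082116)/(5.098772) = 0.693356
z_1 = 0.693356: f = -0.543774, f' = 3.032260 → z_2 = 0.693356 - (-0.543774)/(3.032260) = 0.872686
z_2 = 0.872686: f = -0.028608, f' = 2.735887 → z_3 = 0.872686 - (-0.028608)/(2.735887) = 0.883143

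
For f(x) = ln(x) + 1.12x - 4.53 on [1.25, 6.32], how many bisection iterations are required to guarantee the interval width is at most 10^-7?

26

Initial width b − a = 6.32 − 1.25 = 5.070000.
After n steps the width is (b−a)/2^n; need (b−a)/2^n ≤ 10^-7.
So n ≥ log₂(5.070000/10^-7) = log₂(50700000.0000) ≈ 25.5955.
Hence n = 26.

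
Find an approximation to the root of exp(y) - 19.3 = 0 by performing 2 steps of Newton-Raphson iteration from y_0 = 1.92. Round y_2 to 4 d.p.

3.2036

f'(y) = exp(y)
y_0 = 1.920000: f = -12.479042, f' = 6.820958 → y_1 = 1.920000 - (-12.479042)/(6.820958) = 3.749514
y_1 = 3.749514: f = 23.200437, f' = 42.500437 → y_2 = 3.749514 - (23.200437)/(42.500437) = 3.203627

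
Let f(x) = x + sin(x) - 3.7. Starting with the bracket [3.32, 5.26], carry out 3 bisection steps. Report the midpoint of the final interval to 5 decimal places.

4.65375

f(3.320000) = -0.557462, f(5.260000) = 0.706229 (opposite signs)
step 1: m = 4.290000, f(m) = -0.322112 < 0 → root in [4.290000, 5.260000]
step 2: m = 4.775000, f(m) = 0.076959 > 0 → root in [4.290000, 4.775000]
step 3: m = 4.532500, f(m) = -0.151364 < 0 → root in [4.532500, 4.775000]
Midpoint of [4.532500, 4.775000] = 4.653750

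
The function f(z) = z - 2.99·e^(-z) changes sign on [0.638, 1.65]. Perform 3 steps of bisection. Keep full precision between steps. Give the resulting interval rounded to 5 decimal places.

[1.01750, 1.14400]

f(0.638000) = -0.941761, f(1.650000) = 1.075771 (opposite signs)
step 1: m = 1.144000, f(m) = 0.191559 > 0 → root in [0.638000, 1.144000]
step 2: m = 0.891000, f(m) = -0.335633 < 0 → root in [0.891000, 1.144000]
step 3: m = 1.017500, f(m) = -0.063378 < 0 → root in [1.017500, 1.144000]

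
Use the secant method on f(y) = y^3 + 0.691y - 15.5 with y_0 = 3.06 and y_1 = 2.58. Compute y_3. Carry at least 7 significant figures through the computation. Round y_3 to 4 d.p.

f(y_0) = 15.267076, f(y_1) = 3.456292
y_2 = 2.580000 - (3.456292)·(2.580000 - 3.060000)/(3.456292 - (15.267076)) = 2.439533; f(y_2) = 0.704170
y_3 = 2.439533 - (0.704170)·(2.439533 - 2.580000)/(0.704170 - (3.456292)) = 2.403593; f(y_3) = 0.047064

2.4036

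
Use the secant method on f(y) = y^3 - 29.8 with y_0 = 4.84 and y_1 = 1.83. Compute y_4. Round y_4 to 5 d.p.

3.01849

f(y_0) = 83.579904, f(y_1) = -23.671513
y_2 = 1.830000 - (-23.671513)·(1.830000 - 4.840000)/(-23.671513 - (83.579904)) = 2.494339; f(y_2) = -14.280911
y_3 = 2.494339 - (-14.280911)·(2.494339 - 1.830000)/(-14.280911 - (-23.671513)) = 3.504642; f(y_3) = 13.245834
y_4 = 3.504642 - (13.245834)·(3.504642 - 2.494339)/(13.245834 - (-14.280911)) = 3.018486; f(y_4) = -2.297809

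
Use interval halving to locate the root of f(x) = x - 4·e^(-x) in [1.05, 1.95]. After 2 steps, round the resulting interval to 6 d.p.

f(1.050000) = -0.349751, f(1.950000) = 1.380904 (opposite signs)
step 1: m = 1.500000, f(m) = 0.607479 > 0 → root in [1.050000, 1.500000]
step 2: m = 1.275000, f(m) = 0.157276 > 0 → root in [1.050000, 1.275000]

[1.050000, 1.275000]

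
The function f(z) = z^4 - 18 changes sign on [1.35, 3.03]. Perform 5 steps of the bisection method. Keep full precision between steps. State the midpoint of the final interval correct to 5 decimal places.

2.05875

f(1.350000) = -14.678494, f(3.030000) = 66.288925 (opposite signs)
step 1: m = 2.190000, f(m) = 5.002575 > 0 → root in [1.350000, 2.190000]
step 2: m = 1.770000, f(m) = -8.184938 < 0 → root in [1.770000, 2.190000]
step 3: m = 1.980000, f(m) = -2.630464 < 0 → root in [1.980000, 2.190000]
step 4: m = 2.085000, f(m) = 0.898365 > 0 → root in [1.980000, 2.085000]
step 5: m = 2.032500, f(m) = -0.934374 < 0 → root in [2.032500, 2.085000]
Midpoint of [2.032500, 2.085000] = 2.058750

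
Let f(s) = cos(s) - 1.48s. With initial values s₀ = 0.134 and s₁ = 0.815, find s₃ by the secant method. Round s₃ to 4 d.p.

0.5680

f(s_0) = 0.792715, f(s_1) = -0.520332
s_2 = 0.815000 - (-0.520332)·(0.815000 - 0.134000)/(-0.520332 - (0.792715)) = 0.545135; f(s_2) = 0.048258
s_3 = 0.545135 - (0.048258)·(0.545135 - 0.815000)/(0.048258 - (-0.520332)) = 0.568039; f(s_3) = 0.002260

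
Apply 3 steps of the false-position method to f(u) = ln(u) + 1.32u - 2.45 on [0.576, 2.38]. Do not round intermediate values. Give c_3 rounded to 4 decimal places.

f(0.576000) = -2.241328, f(2.380000) = 1.558700
step 1: c = 1.640033, f(c) = 0.209560 > 0 → new bracket [0.576000, 1.640033]
step 2: c = 1.549054, f(c) = 0.032396 > 0 → new bracket [0.576000, 1.549054]
step 3: c = 1.535190, f(c) = 0.005105 > 0 → new bracket [0.576000, 1.535190]

1.5352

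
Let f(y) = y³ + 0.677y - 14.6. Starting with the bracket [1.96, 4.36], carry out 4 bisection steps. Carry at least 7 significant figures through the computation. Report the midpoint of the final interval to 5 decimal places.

f(1.960000) = -5.743544, f(4.360000) = 71.233576 (opposite signs)
step 1: m = 3.160000, f(m) = 19.093816 > 0 → root in [1.960000, 3.160000]
step 2: m = 2.560000, f(m) = 3.910336 > 0 → root in [1.960000, 2.560000]
step 3: m = 2.260000, f(m) = -1.526804 < 0 → root in [2.260000, 2.560000]
step 4: m = 2.410000, f(m) = 1.029091 > 0 → root in [2.260000, 2.410000]
Midpoint of [2.260000, 2.410000] = 2.335000

2.33500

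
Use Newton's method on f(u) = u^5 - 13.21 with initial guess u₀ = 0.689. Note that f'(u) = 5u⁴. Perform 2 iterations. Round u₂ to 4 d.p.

9.8198

u_0 = 0.689000: f = -13.054727, f' = 1.126800 → u_1 = 0.689000 - (-13.054727)/(1.126800) = 12.274663
u_1 = 12.274663: f = 278629.655677, f' = 113503.262960 → u_2 = 12.274663 - (278629.655677)/(113503.262960) = 9.819847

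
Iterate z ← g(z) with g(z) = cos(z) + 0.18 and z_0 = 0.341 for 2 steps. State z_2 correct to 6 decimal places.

0.613502

z_1 = g(0.341000) = 1.122421
z_2 = g(1.122421) = 0.613502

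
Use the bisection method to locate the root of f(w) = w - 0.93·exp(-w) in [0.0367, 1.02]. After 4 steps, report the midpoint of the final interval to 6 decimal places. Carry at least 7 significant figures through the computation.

f(0.036700) = -0.859788, f(1.020000) = 0.684647 (opposite signs)
step 1: m = 0.528350, f(m) = -0.019957 < 0 → root in [0.528350, 1.020000]
step 2: m = 0.774175, f(m) = 0.345367 > 0 → root in [0.528350, 0.774175]
step 3: m = 0.651263, f(m) = 0.166372 > 0 → root in [0.528350, 0.651263]
step 4: m = 0.589806, f(m) = 0.074182 > 0 → root in [0.528350, 0.589806]
Midpoint of [0.528350, 0.589806] = 0.559078

0.559078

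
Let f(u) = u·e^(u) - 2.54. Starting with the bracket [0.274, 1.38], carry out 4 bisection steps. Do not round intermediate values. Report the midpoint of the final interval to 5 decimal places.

f(0.274000) = -2.179631, f(1.380000) = 2.945364 (opposite signs)
step 1: m = 0.827000, f(m) = -0.649107 < 0 → root in [0.827000, 1.380000]
step 2: m = 1.103500, f(m) = 0.786720 > 0 → root in [0.827000, 1.103500]
step 3: m = 0.965250, f(m) = -0.005790 < 0 → root in [0.965250, 1.103500]
step 4: m = 1.034375, f(m) = 0.370056 > 0 → root in [0.965250, 1.034375]
Midpoint of [0.965250, 1.034375] = 0.999812

0.99981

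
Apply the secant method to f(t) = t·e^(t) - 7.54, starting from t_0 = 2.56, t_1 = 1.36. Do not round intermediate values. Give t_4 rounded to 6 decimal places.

1.568038

f(t_0) = 25.575692, f(t_1) = -2.241177
t_2 = 1.360000 - (-2.241177)·(1.360000 - 2.560000)/(-2.241177 - (25.575692)) = 1.456683; f(t_2) = -1.288355
t_3 = 1.456683 - (-1.288355)·(1.456683 - 1.360000)/(-1.288355 - (-2.241177)) = 1.587412; f(t_3) = 0.224152
t_4 = 1.587412 - (0.224152)·(1.587412 - 1.456683)/(0.224152 - (-1.288355)) = 1.568038; f(t_4) = -0.017764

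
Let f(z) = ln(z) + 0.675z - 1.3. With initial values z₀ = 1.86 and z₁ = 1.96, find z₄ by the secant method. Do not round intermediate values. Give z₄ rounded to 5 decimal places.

1.41339

f(z_0) = 0.576076, f(z_1) = 0.695944
z_2 = 1.960000 - (0.695944)·(1.960000 - 1.860000)/(0.695944 - (0.576076)) = 1.379408; f(z_2) = -0.047246
z_3 = 1.379408 - (-0.047246)·(1.379408 - 1.960000)/(-0.047246 - (0.695944)) = 1.416317; f(z_3) = 0.004073
z_4 = 1.416317 - (0.004073)·(1.416317 - 1.379408)/(0.004073 - (-0.047246)) = 1.413387; f(z_4) = 0.000025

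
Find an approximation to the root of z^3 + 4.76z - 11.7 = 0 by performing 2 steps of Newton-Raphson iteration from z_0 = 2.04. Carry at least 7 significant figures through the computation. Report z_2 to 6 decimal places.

1.600582

f'(z) = 3z^2 + 4.76
z_0 = 2.040000: f = 6.500064, f' = 17.244800 → z_1 = 2.040000 - (6.500064)/(17.244800) = 1.663071
z_1 = 1.663071: f = 0.815949, f' = 13.057416 → z_2 = 1.663071 - (0.815949)/(13.057416) = 1.600582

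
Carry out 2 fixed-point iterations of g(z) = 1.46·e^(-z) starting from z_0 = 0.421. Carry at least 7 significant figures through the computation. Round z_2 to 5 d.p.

z_1 = g(0.421000) = 0.958330
z_2 = g(0.958330) = 0.559958

0.55996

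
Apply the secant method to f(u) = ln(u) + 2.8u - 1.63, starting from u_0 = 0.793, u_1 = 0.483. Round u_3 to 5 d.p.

0.70665

Secant update: u_(k+1) = u_k − f(u_k)·(u_k − u_(k-1))/(f(u_k) − f(u_(k-1))).
f(u_0) = 0.358468, f(u_1) = -1.005339
u_2 = 0.483000 - (-1.005339)·(0.483000 - 0.793000)/(-1.005339 - (0.358468)) = 0.711518; f(u_2) = 0.021898
u_3 = 0.711518 - (0.021898)·(0.711518 - 0.483000)/(0.021898 - (-1.005339)) = 0.706647; f(u_3) = 0.001388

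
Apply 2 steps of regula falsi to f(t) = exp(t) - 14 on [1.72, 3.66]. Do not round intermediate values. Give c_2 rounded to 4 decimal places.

f(1.720000) = -8.415472, f(3.660000) = 24.861343
step 1: c = 2.210612, f(c) = -4.878700 < 0 → new bracket [2.210612, 3.660000]
step 2: c = 2.448377, f(c) = -2.430447 < 0 → new bracket [2.448377, 3.660000]

2.4484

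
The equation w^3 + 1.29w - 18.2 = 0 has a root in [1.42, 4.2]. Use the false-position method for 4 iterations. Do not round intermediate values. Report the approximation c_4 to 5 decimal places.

False-position update: c = (a·f(b) − b·f(a))/(f(b) − f(a)); replace the endpoint whose sign matches f(c).
f(1.420000) = -13.504912, f(4.200000) = 61.306000
step 1: c = 1.921847, f(c) = -8.622479 < 0 → new bracket [1.921847, 4.200000]
step 2: c = 2.202753, f(c) = -4.670421 < 0 → new bracket [2.202753, 4.200000]
step 3: c = 2.344137, f(c) = -2.295084 < 0 → new bracket [2.344137, 4.200000]
step 4: c = 2.411107, f(c) = -1.072857 < 0 → new bracket [2.411107, 4.200000]

2.41111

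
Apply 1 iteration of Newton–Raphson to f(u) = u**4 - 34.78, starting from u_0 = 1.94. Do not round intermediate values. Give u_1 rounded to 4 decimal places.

Newton update: u ← u − f(u)/f'(u).
f'(u) = 4u**3
u_0 = 1.940000: f = -20.615315, f' = 29.205536 → u_1 = 1.940000 - (-20.615315)/(29.205536) = 2.645870

2.6459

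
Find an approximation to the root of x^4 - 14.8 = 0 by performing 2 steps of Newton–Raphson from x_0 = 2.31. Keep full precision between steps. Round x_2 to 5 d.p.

Newton update: x ← x − f(x)/f'(x).
f'(x) = 4x^3
x_0 = 2.310000: f = 13.673963, f' = 49.305564 → x_1 = 2.310000 - (13.673963)/(49.305564) = 2.032669
x_1 = 2.032669: f = 2.271301, f' = 33.593864 → x_2 = 2.032669 - (2.271301)/(33.593864) = 1.965058

1.96506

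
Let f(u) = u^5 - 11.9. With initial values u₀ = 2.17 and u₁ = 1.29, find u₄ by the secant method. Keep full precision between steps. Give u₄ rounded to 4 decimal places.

Secant update: u_(k+1) = u_k − f(u_k)·(u_k − u_(k-1))/(f(u_k) − f(u_(k-1))).
f(u_0) = 36.217014, f(u_1) = -8.327695
u_2 = 1.290000 - (-8.327695)·(1.290000 - 2.170000)/(-8.327695 - (36.217014)) = 1.454517; f(u_2) = -5.389800
u_3 = 1.454517 - (-5.389800)·(1.454517 - 1.290000)/(-5.389800 - (-8.327695)) = 1.756337; f(u_3) = 4.812418
u_4 = 1.756337 - (4.812418)·(1.756337 - 1.454517)/(4.812418 - (-5.389800)) = 1.613968; f(u_4) = -0.948486

1.6140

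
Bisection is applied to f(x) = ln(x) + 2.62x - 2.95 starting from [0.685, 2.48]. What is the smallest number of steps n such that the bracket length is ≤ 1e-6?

Initial width b − a = 2.48 − 0.685 = 1.795000.
After n steps the width is (b−a)/2^n; need (b−a)/2^n ≤ 1e-6.
So n ≥ log₂(1.795000/1e-6) = log₂(1795000.0000) ≈ 20.7756.
Hence n = 21.

21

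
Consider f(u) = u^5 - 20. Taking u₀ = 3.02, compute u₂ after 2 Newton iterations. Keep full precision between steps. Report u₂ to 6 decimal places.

f'(u) = 5u⁴
u_0 = 3.020000: f = 231.208722, f' = 415.908481 → u_1 = 3.020000 - (231.208722)/(415.908481) = 2.464088
u_1 = 2.464088: f = 70.840733, f' = 184.329357 → u_2 = 2.464088 - (70.840733)/(184.329357) = 2.079771

2.079771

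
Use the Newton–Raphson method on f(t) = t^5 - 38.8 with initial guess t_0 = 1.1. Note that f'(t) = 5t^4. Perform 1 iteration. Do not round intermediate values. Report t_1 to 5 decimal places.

6.18018

t_0 = 1.100000: f = -37.189490, f' = 7.320500 → t_1 = 1.100000 - (-37.189490)/(7.320500) = 6.180184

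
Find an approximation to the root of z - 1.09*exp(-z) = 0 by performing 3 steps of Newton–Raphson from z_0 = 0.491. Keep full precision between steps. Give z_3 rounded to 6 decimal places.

0.598877

f'(z) = 1 + 1.09*exp(-z)
z_0 = 0.491000: f = -0.176095, f' = 1.667095 → z_1 = 0.491000 - (-0.176095)/(1.667095) = 0.596630
z_1 = 0.596630: f = -0.003594, f' = 1.600224 → z_2 = 0.596630 - (-0.003594)/(1.600224) = 0.598876
z_2 = 0.598876: f = -0.000002, f' = 1.598877 → z_3 = 0.598876 - (-0.000002)/(1.598877) = 0.598877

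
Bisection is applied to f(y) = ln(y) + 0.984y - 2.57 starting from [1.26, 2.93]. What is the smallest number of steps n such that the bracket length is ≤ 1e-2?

8

Initial width b − a = 2.93 − 1.26 = 1.670000.
After n steps the width is (b−a)/2^n; need (b−a)/2^n ≤ 1e-2.
So n ≥ log₂(1.670000/1e-2) = log₂(167.0000) ≈ 7.3837.
Hence n = 8.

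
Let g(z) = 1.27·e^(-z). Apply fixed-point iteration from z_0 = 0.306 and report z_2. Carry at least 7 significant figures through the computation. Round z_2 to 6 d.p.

0.498479

z_1 = g(0.306000) = 0.935211
z_2 = g(0.935211) = 0.498479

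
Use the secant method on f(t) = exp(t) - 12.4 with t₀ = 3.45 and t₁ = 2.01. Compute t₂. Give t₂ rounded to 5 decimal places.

f(t_0) = 19.100392, f(t_1) = -4.936683
t_2 = 2.010000 - (-4.936683)·(2.010000 - 3.450000)/(-4.936683 - (19.100392)) = 2.305744; f(t_2) = -2.368360

2.30574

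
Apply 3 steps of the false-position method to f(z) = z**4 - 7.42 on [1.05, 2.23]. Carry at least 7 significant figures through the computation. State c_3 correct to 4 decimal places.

False-position update: c = (a·f(b) − b·f(a))/(f(b) − f(a)); replace the endpoint whose sign matches f(c).
f(1.050000) = -6.204494, f(2.230000) = 17.309734
step 1: c = 1.361356, f(c) = -3.985313 < 0 → new bracket [1.361356, 2.230000]
step 2: c = 1.523921, f(c) = -2.026763 < 0 → new bracket [1.523921, 2.230000]
step 3: c = 1.597929, f(c) = -0.900270 < 0 → new bracket [1.597929, 2.230000]

1.5979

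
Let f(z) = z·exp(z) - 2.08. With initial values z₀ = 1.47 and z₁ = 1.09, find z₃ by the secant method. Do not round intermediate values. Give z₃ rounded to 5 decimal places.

f(z_0) = 4.313376, f(z_1) = 1.161959
z_2 = 1.090000 - (1.161959)·(1.090000 - 1.470000)/(1.161959 - (4.313376)) = 0.949890; f(z_2) = 0.375871
z_3 = 0.949890 - (0.375871)·(0.949890 - 1.090000)/(0.375871 - (1.161959)) = 0.882896; f(z_3) = 0.054748

0.88290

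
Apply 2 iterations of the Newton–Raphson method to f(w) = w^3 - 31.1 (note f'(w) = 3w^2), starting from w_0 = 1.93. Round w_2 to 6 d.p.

Newton update: w ← w − f(w)/f'(w).
w_0 = 1.930000: f = -23.910943, f' = 11.174700 → w_1 = 1.930000 - (-23.910943)/(11.174700) = 4.069739
w_1 = 4.069739: f = 36.306181, f' = 49.688330 → w_2 = 4.069739 - (36.306181)/(49.688330) = 3.339061

3.339061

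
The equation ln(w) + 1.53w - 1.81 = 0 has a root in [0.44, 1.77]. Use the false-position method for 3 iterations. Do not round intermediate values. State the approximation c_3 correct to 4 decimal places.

f(0.440000) = -1.957781, f(1.770000) = 1.469080
step 1: c = 1.199835, f(c) = 0.207932 > 0 → new bracket [0.440000, 1.199835]
step 2: c = 1.126883, f(c) = 0.033586 > 0 → new bracket [0.440000, 1.126883]
step 3: c = 1.115298, f(c) = 0.005528 > 0 → new bracket [0.440000, 1.115298]

1.1153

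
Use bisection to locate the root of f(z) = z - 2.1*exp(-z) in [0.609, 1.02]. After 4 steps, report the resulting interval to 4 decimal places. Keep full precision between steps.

f(0.609000) = -0.533178, f(1.020000) = 0.262751 (opposite signs)
step 1: m = 0.814500, f(m) = -0.115507 < 0 → root in [0.814500, 1.020000]
step 2: m = 0.917250, f(m) = 0.078055 > 0 → root in [0.814500, 0.917250]
step 3: m = 0.865875, f(m) = -0.017560 < 0 → root in [0.865875, 0.917250]
step 4: m = 0.891563, f(m) = 0.030532 > 0 → root in [0.865875, 0.891563]

[0.8659, 0.8916]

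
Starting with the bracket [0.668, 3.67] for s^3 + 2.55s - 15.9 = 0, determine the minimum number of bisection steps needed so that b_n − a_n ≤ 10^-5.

Initial width b − a = 3.67 − 0.668 = 3.002000.
After n steps the width is (b−a)/2^n; need (b−a)/2^n ≤ 10^-5.
So n ≥ log₂(3.002000/10^-5) = log₂(300200.0000) ≈ 18.1956.
Hence n = 19.

19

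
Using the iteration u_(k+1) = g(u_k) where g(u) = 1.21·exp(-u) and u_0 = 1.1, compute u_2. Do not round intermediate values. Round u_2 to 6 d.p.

0.808840

u_1 = g(1.100000) = 0.402774
u_2 = g(0.402774) = 0.808840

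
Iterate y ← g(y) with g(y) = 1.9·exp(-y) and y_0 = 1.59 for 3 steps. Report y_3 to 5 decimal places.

0.52318

y_1 = g(1.590000) = 0.387459
y_2 = g(0.387459) = 1.289681
y_3 = g(1.289681) = 0.523181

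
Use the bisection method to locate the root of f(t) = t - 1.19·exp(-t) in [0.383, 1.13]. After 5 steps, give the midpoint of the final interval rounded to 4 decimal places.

f(0.383000) = -0.428357, f(1.130000) = 0.745590 (opposite signs)
step 1: m = 0.756500, f(m) = 0.198026 > 0 → root in [0.383000, 0.756500]
step 2: m = 0.569750, f(m) = -0.103394 < 0 → root in [0.569750, 0.756500]
step 3: m = 0.663125, f(m) = 0.049991 > 0 → root in [0.569750, 0.663125]
step 4: m = 0.616437, f(m) = -0.026001 < 0 → root in [0.616437, 0.663125]
step 5: m = 0.639781, f(m) = 0.012166 > 0 → root in [0.616437, 0.639781]
Midpoint of [0.616437, 0.639781] = 0.628109

0.6281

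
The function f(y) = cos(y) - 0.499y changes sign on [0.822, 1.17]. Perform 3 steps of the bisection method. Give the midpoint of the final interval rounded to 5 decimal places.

1.01775

f(0.822000) = 0.270580, f(1.170000) = -0.193678 (opposite signs)
step 1: m = 0.996000, f(m) = 0.046660 > 0 → root in [0.996000, 1.170000]
step 2: m = 1.083000, f(m) = -0.071737 < 0 → root in [0.996000, 1.083000]
step 3: m = 1.039500, f(m) = -0.012059 < 0 → root in [0.996000, 1.039500]
Midpoint of [0.996000, 1.039500] = 1.017750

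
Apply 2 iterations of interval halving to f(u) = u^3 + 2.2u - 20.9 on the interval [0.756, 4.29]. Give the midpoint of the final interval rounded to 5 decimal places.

f(0.756000) = -18.804719, f(4.290000) = 67.491589 (opposite signs)
step 1: m = 2.523000, f(m) = 0.710830 > 0 → root in [0.756000, 2.523000]
step 2: m = 1.639500, f(m) = -12.886189 < 0 → root in [1.639500, 2.523000]
Midpoint of [1.639500, 2.523000] = 2.081250

2.08125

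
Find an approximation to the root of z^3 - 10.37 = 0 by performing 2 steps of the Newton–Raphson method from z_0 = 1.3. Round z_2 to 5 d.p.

f'(z) = 3z^2
z_0 = 1.300000: f = -8.173000, f' = 5.070000 → z_1 = 1.300000 - (-8.173000)/(5.070000) = 2.912032
z_1 = 2.912032: f = 14.323817, f' = 25.439783 → z_2 = 2.912032 - (14.323817)/(25.439783) = 2.348984

2.34898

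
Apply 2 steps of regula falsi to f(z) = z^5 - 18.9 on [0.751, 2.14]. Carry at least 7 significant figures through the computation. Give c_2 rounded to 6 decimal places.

False-position update: c = (a·f(b) − b·f(a))/(f(b) − f(a)); replace the endpoint whose sign matches f(c).
f(0.751000) = -18.661109, f(2.140000) = 25.981655
step 1: c = 1.331615, f(c) = -14.713085 < 0 → new bracket [1.331615, 2.140000]
step 2: c = 1.623885, f(c) = -7.607859 < 0 → new bracket [1.623885, 2.140000]

1.623885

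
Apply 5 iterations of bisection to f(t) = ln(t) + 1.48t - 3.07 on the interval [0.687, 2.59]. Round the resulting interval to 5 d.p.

f(0.687000) = -2.428661, f(2.590000) = 1.714858 (opposite signs)
step 1: m = 1.638500, f(m) = -0.151239 < 0 → root in [1.638500, 2.590000]
step 2: m = 2.114250, f(m) = 0.807790 > 0 → root in [1.638500, 2.114250]
step 3: m = 1.876375, f(m) = 0.336377 > 0 → root in [1.638500, 1.876375]
step 4: m = 1.757437, f(m) = 0.094864 > 0 → root in [1.638500, 1.757437]
step 5: m = 1.697969, f(m) = -0.027574 < 0 → root in [1.697969, 1.757437]

[1.69797, 1.75744]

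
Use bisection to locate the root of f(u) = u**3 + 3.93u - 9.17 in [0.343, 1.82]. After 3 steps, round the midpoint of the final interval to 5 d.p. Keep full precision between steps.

1.54306

f(0.343000) = -7.781656, f(1.820000) = 4.011168 (opposite signs)
step 1: m = 1.081500, f(m) = -3.654737 < 0 → root in [1.081500, 1.820000]
step 2: m = 1.450750, f(m) = -0.415194 < 0 → root in [1.450750, 1.820000]
step 3: m = 1.635375, f(m) = 1.630755 > 0 → root in [1.450750, 1.635375]
Midpoint of [1.450750, 1.635375] = 1.543063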